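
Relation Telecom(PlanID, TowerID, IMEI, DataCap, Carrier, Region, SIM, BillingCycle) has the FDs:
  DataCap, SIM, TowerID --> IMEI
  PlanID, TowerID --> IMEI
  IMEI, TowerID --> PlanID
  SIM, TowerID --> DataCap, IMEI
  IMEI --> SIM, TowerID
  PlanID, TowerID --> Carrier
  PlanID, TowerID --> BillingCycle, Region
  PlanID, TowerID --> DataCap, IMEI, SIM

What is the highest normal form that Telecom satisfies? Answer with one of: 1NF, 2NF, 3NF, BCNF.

Candidate keys: {IMEI}, {PlanID, TowerID}, {SIM, TowerID}. Prime attributes: {IMEI, PlanID, SIM, TowerID}.
Each dependency's left side is a superkey — BCNF holds.

BCNF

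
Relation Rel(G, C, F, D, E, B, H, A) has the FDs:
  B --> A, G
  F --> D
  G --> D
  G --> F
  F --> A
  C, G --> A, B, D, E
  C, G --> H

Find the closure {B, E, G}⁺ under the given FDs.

Start with {B, E, G}.
B --> A, G applies; add {A} → now {A, B, E, G}.
G --> D applies; add {D} → now {A, B, D, E, G}.
G --> F applies; add {F} → now {A, B, D, E, F, G}.
No further FD applies.

{A, B, D, E, F, G}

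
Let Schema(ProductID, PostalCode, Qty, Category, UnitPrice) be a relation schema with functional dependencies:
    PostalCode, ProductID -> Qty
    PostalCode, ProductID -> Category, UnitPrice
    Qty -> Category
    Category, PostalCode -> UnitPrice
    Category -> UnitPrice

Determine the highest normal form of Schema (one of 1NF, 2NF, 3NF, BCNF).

Candidate key: {PostalCode, ProductID}. Prime attributes: {PostalCode, ProductID}.
For Qty -> Category we have {Qty}⁺ = {Category, Qty, UnitPrice}; {Qty} is not a superkey, so BCNF fails.
Qty -> Category determines the non-prime attribute {Category} from a non-superkey — 3NF is violated.
No proper subset of a key has a non-prime attribute in its closure, so there is no partial dependency; 2NF holds.

2NF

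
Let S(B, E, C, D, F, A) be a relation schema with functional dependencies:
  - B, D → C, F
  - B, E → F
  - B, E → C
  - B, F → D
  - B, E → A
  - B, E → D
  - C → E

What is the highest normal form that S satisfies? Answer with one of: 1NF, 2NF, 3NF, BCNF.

3NF

Candidate keys: {B, C}, {B, D}, {B, E}, {B, F}. Prime attributes: {B, C, D, E, F}.
C → E: {C}⁺ = {C, E}, which is not all of the attributes, so the left side is not a superkey — BCNF is violated.
Since {E} ⊆ prime attributes and every other non-superkey FD also has a prime right side, the schema is in 3NF.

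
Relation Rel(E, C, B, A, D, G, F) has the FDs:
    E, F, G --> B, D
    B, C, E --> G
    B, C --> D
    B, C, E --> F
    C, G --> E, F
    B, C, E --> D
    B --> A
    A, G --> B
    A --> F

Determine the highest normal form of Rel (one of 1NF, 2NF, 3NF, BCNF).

1NF

Candidate keys: {B, C, E}, {C, G}. Prime attributes: {B, C, E, G}.
E, F, G --> B, D breaks BCNF: {E, F, G}⁺ = {A, B, D, E, F, G}, so {E, F, G} is not a superkey.
E, F, G --> B, D determines the non-prime attribute {D} from a non-superkey — 3NF is violated.
Since {B} ⊂ {B, C, E} and {B}⁺ ⊇ {A, F} with {A, F} non-prime, there is a partial dependency; 2NF fails.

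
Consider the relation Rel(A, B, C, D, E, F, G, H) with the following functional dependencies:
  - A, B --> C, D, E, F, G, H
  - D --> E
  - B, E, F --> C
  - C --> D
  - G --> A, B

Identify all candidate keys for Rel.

{G}⁺ = {A, B, C, D, E, F, G, H}, which is every attribute, so {G} is a candidate key.
{A, B}⁺ = {A, B, C, D, E, F, G, H}, which is every attribute, so {A, B} is a candidate key.
These are minimal and exhaustive — every other superkey contains one of them.

{A, B}, {G}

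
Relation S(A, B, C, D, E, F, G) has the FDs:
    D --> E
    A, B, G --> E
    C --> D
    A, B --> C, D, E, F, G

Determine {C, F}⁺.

{C, D, E, F}

Start with {C, F}.
C --> D applies; add {D} → now {C, D, F}.
D --> E applies; add {E} → now {C, D, E, F}.
No further FD applies.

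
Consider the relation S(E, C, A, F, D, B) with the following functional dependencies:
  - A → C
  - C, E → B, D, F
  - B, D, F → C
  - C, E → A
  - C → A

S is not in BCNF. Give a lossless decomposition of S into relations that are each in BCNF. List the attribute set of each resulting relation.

{A, B, D, F}; {A, C}; {B, D, E, F}

Candidate keys of the original relation: {A, E}, {B, D, E, F}, {C, E}.
In {A, B, C, D, E, F}, {A} is not a superkey ({A}⁺ restricted to this set is {A, C}), so split on A → C into {A, C} and {A, B, D, E, F}.
{A, C}: every determinant is a superkey — BCNF.
In {A, B, D, E, F}, {B, D, F} is not a superkey ({B, D, F}⁺ restricted to this set is {A, B, D, F}), so split on B, D, F → A into {A, B, D, F} and {B, D, E, F}.
{A, B, D, F}: every determinant is a superkey — BCNF.
{B, D, E, F}: every determinant is a superkey — BCNF.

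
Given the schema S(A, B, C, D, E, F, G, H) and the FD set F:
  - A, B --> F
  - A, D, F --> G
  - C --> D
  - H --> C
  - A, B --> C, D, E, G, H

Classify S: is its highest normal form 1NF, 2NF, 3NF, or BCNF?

2NF

Candidate key: {A, B}. Prime attributes: {A, B}.
A, D, F --> G breaks BCNF: {A, D, F}⁺ = {A, D, F, G}, so {A, D, F} is not a superkey.
Because {G} is non-prime and the left side of A, D, F --> G is not a superkey, the relation is not in 3NF.
No non-prime attribute depends on a proper subset of any candidate key, so 2NF holds.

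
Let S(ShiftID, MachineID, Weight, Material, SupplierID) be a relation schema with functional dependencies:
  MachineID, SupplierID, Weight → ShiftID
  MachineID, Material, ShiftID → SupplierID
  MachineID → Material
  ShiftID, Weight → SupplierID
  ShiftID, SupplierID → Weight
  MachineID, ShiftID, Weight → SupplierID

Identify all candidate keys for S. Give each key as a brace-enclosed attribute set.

{MachineID, ShiftID}, {MachineID, SupplierID, Weight}

No FD produces {MachineID}, so it must be in every candidate key.
{MachineID, ShiftID}⁺ = {MachineID, Material, ShiftID, SupplierID, Weight}, which is every attribute, so {MachineID, ShiftID} is a candidate key.
{MachineID, SupplierID, Weight}⁺ = {MachineID, Material, ShiftID, SupplierID, Weight}, which is every attribute, so {MachineID, SupplierID, Weight} is a candidate key.
These are minimal and exhaustive — every other superkey contains one of them.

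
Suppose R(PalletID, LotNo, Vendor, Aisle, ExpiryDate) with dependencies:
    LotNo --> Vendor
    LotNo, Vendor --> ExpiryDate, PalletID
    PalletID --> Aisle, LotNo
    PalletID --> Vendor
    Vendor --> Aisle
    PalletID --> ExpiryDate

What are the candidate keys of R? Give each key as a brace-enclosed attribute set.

{LotNo}, {PalletID}

{LotNo}⁺ = {Aisle, ExpiryDate, LotNo, PalletID, Vendor} — all of the relation — so {LotNo} is a candidate key.
{PalletID}⁺ = {Aisle, ExpiryDate, LotNo, PalletID, Vendor} — all of the relation — so {PalletID} is a candidate key.
No proper subset of any of these is a key, and no other minimal superkey exists.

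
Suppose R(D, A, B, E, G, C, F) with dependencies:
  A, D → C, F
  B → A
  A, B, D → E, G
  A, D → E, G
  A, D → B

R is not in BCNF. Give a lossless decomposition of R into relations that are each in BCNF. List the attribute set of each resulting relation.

Candidate keys of the original relation: {A, D}, {B, D}.
Within {A, B, C, D, E, F, G}: {B}⁺ ∩ {A, B, C, D, E, F, G} = {A, B}, not the whole set, so B → A violates BCNF; decompose into {A, B} and {B, C, D, E, F, G}.
{A, B}: every determinant is a superkey — BCNF.
{B, C, D, E, F, G}: every determinant is a superkey — BCNF.

{A, B}; {B, C, D, E, F, G}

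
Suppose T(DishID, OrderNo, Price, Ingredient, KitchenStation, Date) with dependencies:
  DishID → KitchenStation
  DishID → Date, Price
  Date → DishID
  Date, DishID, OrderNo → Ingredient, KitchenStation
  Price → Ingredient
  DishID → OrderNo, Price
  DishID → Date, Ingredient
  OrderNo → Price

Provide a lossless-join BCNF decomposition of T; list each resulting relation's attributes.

{Date, DishID, KitchenStation, OrderNo}; {Ingredient, Price}; {OrderNo, Price}

Candidate keys of the original relation: {Date}, {DishID}.
{Date, DishID, Ingredient, KitchenStation, OrderNo, Price}: {Price} determines {Ingredient, Price} here but is not a superkey — split on Price → Ingredient, giving {Ingredient, Price} and {Date, DishID, KitchenStation, OrderNo, Price}.
{Ingredient, Price}: every determinant is a superkey — BCNF.
{Date, DishID, KitchenStation, OrderNo, Price}: {OrderNo} determines {OrderNo, Price} here but is not a superkey — split on OrderNo → Price, giving {OrderNo, Price} and {Date, DishID, KitchenStation, OrderNo}.
{OrderNo, Price}: every determinant is a superkey — BCNF.
{Date, DishID, KitchenStation, OrderNo}: every determinant is a superkey — BCNF.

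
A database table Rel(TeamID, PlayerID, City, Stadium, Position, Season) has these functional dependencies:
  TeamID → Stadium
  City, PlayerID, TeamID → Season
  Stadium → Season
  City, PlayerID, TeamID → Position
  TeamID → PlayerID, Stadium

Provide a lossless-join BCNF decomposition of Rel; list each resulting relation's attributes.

{City, Position, TeamID}; {PlayerID, Stadium, TeamID}; {Season, Stadium}

Candidate key of the original relation: {City, TeamID}.
{City, PlayerID, Position, Season, Stadium, TeamID}: {TeamID} determines {PlayerID, Season, Stadium, TeamID} here but is not a superkey — split on TeamID → PlayerID, Season, Stadium, giving {PlayerID, Season, Stadium, TeamID} and {City, Position, TeamID}.
{PlayerID, Season, Stadium, TeamID}: {Stadium} determines {Season, Stadium} here but is not a superkey — split on Stadium → Season, giving {Season, Stadium} and {PlayerID, Stadium, TeamID}.
{Season, Stadium}: every determinant is a superkey — BCNF.
{PlayerID, Stadium, TeamID}: every determinant is a superkey — BCNF.
{City, Position, TeamID}: every determinant is a superkey — BCNF.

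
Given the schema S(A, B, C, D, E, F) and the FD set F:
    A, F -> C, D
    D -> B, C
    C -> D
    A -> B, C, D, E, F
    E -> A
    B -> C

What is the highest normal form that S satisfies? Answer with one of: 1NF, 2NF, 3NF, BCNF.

Candidate keys: {A}, {E}. Prime attributes: {A, E}.
D -> B, C breaks BCNF: {D}⁺ = {B, C, D}, so {D} is not a superkey.
D -> B, C has non-prime {B, C} on the right and a non-superkey on the left, so 3NF fails.
All keys have size 1, which rules out partial dependencies — 2NF is satisfied.

2NF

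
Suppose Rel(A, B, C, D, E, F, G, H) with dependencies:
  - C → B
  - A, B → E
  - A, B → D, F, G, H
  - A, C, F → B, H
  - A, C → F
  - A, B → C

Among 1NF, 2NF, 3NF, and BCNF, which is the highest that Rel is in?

3NF

Candidate keys: {A, B}, {A, C}. Prime attributes: {A, B, C}.
C → B: {C}⁺ = {B, C}, which is not all of the attributes, so the left side is not a superkey — BCNF is violated.
Since {B} ⊆ prime attributes and every other non-superkey FD also has a prime right side, the schema is in 3NF.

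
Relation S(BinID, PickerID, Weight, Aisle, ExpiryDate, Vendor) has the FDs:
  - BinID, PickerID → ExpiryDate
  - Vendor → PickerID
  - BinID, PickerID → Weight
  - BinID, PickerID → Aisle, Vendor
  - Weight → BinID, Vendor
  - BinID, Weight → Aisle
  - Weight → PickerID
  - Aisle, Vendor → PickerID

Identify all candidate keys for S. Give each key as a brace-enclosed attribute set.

{BinID, PickerID}, {BinID, Vendor}, {Weight}

{Weight} is a candidate key since {Weight}⁺ = {Aisle, BinID, ExpiryDate, PickerID, Vendor, Weight} covers every attribute.
{BinID, PickerID} is a candidate key since {BinID, PickerID}⁺ = {Aisle, BinID, ExpiryDate, PickerID, Vendor, Weight} covers every attribute.
{BinID, Vendor} is a candidate key since {BinID, Vendor}⁺ = {Aisle, BinID, ExpiryDate, PickerID, Vendor, Weight} covers every attribute.
No proper subset of any of these is a key, and no other minimal superkey exists.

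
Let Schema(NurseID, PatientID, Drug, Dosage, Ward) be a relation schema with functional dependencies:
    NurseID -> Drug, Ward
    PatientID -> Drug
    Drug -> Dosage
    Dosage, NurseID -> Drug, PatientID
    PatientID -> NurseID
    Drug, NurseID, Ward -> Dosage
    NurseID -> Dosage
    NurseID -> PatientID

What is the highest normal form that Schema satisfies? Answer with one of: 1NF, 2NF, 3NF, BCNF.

Candidate keys: {NurseID}, {PatientID}. Prime attributes: {NurseID, PatientID}.
Drug -> Dosage: {Drug}⁺ = {Dosage, Drug}, which is not all of the attributes, so the left side is not a superkey — BCNF is violated.
Drug -> Dosage has non-prime {Dosage} on the right and a non-superkey on the left, so 3NF fails.
Every candidate key is a single attribute, so no partial dependency is possible; 2NF holds.

2NF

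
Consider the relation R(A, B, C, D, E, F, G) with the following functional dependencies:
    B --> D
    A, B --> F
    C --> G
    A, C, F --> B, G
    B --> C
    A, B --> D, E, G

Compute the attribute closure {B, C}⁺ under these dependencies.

{B, C, D, G}

Start with {B, C}.
B --> D applies; add {D} → now {B, C, D}.
C --> G applies; add {G} → now {B, C, D, G}.
No further FD applies.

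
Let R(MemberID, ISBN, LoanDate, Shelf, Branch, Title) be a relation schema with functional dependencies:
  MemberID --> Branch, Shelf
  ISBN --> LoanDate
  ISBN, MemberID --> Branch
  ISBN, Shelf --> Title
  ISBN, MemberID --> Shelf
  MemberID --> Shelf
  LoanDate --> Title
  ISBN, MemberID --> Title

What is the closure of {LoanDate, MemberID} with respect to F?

{Branch, LoanDate, MemberID, Shelf, Title}

Start with {LoanDate, MemberID}.
MemberID --> Branch, Shelf applies; add {Branch, Shelf} → now {Branch, LoanDate, MemberID, Shelf}.
LoanDate --> Title applies; add {Title} → now {Branch, LoanDate, MemberID, Shelf, Title}.
No further FD applies.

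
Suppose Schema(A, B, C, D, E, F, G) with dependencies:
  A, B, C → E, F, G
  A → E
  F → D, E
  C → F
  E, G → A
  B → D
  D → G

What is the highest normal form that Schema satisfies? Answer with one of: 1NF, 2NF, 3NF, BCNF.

1NF

Candidate key: {B, C}. Prime attributes: {B, C}.
A → E: {A}⁺ = {A, E}, which is not all of the attributes, so the left side is not a superkey — BCNF is violated.
Because {E} is non-prime and the left side of A → E is not a superkey, the relation is not in 3NF.
Since {B} ⊂ {B, C} and {B}⁺ ⊇ {D, G} with {D, G} non-prime, there is a partial dependency; 2NF fails.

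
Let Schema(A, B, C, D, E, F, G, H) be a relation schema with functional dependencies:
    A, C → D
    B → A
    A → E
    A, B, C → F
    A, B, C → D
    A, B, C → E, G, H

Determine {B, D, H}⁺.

Start with {B, D, H}.
B → A applies; add {A} → now {A, B, D, H}.
A → E applies; add {E} → now {A, B, D, E, H}.
No further FD applies.

{A, B, D, E, H}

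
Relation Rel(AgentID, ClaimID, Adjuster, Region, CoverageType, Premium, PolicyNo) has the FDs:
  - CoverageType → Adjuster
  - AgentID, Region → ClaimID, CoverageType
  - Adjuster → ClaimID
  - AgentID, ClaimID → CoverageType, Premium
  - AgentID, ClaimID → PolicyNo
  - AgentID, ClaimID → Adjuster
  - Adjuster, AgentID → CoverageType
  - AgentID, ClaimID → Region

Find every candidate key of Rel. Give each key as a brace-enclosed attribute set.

{AgentID} never appears on the right of any FD, so every key must include it.
{Adjuster, AgentID}⁺ = {Adjuster, AgentID, ClaimID, CoverageType, PolicyNo, Premium, Region}, which is every attribute, so {Adjuster, AgentID} is a candidate key.
{AgentID, ClaimID}⁺ = {Adjuster, AgentID, ClaimID, CoverageType, PolicyNo, Premium, Region}, which is every attribute, so {AgentID, ClaimID} is a candidate key.
{AgentID, CoverageType}⁺ = {Adjuster, AgentID, ClaimID, CoverageType, PolicyNo, Premium, Region}, which is every attribute, so {AgentID, CoverageType} is a candidate key.
{AgentID, Region}⁺ = {Adjuster, AgentID, ClaimID, CoverageType, PolicyNo, Premium, Region}, which is every attribute, so {AgentID, Region} is a candidate key.
These are minimal and exhaustive — every other superkey contains one of them.

{Adjuster, AgentID}, {AgentID, ClaimID}, {AgentID, CoverageType}, {AgentID, Region}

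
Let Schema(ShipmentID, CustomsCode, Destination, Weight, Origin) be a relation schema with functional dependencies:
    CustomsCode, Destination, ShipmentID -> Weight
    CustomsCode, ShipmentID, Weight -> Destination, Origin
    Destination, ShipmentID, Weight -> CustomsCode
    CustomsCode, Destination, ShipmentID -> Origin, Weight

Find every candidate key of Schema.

{ShipmentID} never appears on the right of any FD, so every key must include it.
Closure of {CustomsCode, Destination, ShipmentID} is {CustomsCode, Destination, Origin, ShipmentID, Weight}, the whole schema; {CustomsCode, Destination, ShipmentID} is a candidate key.
Closure of {CustomsCode, ShipmentID, Weight} is {CustomsCode, Destination, Origin, ShipmentID, Weight}, the whole schema; {CustomsCode, ShipmentID, Weight} is a candidate key.
Closure of {Destination, ShipmentID, Weight} is {CustomsCode, Destination, Origin, ShipmentID, Weight}, the whole schema; {Destination, ShipmentID, Weight} is a candidate key.
No proper subset of any of these is a key, and no other minimal superkey exists.

{CustomsCode, Destination, ShipmentID}, {CustomsCode, ShipmentID, Weight}, {Destination, ShipmentID, Weight}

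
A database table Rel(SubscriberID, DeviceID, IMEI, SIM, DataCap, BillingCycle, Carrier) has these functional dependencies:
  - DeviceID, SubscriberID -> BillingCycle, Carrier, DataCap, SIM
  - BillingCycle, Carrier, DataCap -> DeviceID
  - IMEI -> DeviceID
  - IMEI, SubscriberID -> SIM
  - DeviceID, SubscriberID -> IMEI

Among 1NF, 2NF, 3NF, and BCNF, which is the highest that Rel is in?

Candidate keys: {BillingCycle, Carrier, DataCap, SubscriberID}, {DeviceID, SubscriberID}, {IMEI, SubscriberID}. Prime attributes: {BillingCycle, Carrier, DataCap, DeviceID, IMEI, SubscriberID}.
BillingCycle, Carrier, DataCap -> DeviceID breaks BCNF: {BillingCycle, Carrier, DataCap}⁺ = {BillingCycle, Carrier, DataCap, DeviceID}, so {BillingCycle, Carrier, DataCap} is not a superkey.
Since {DeviceID} ⊆ prime attributes and every other non-superkey FD also has a prime right side, the schema is in 3NF.

3NF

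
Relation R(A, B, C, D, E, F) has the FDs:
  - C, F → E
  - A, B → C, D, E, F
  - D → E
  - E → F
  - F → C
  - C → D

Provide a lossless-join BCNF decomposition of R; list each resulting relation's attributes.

{A, B, F}; {C, D, E, F}

Candidate key of the original relation: {A, B}.
In {A, B, C, D, E, F}, {C, F} is not a superkey ({C, F}⁺ restricted to this set is {C, D, E, F}), so split on C, F → D, E into {C, D, E, F} and {A, B, C, F}.
{C, D, E, F}: every determinant is a superkey — BCNF.
In {A, B, C, F}, {F} is not a superkey ({F}⁺ restricted to this set is {C, F}), so split on F → C into {C, F} and {A, B, F}.
{C, F}: every determinant is a superkey — BCNF.
{A, B, F}: every determinant is a superkey — BCNF.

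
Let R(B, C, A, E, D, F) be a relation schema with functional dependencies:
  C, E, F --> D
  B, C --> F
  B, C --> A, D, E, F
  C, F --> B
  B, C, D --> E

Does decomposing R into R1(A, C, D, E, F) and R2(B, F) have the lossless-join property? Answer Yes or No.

R1 ∩ R2 = {F}; its closure under F is {F}.
The closure covers neither R1 nor R2 entirely; the join is not lossless.

No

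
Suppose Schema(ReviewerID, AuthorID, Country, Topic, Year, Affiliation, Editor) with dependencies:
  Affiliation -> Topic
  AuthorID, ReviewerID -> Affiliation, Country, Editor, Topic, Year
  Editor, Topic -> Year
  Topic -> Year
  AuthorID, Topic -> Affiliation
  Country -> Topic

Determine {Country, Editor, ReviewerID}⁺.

Start with {Country, Editor, ReviewerID}.
Country -> Topic applies; add {Topic} → now {Country, Editor, ReviewerID, Topic}.
Editor, Topic -> Year applies; add {Year} → now {Country, Editor, ReviewerID, Topic, Year}.
No further FD applies.

{Country, Editor, ReviewerID, Topic, Year}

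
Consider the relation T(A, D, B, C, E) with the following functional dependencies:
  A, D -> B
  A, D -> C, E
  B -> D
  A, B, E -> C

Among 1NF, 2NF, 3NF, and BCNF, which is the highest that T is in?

3NF

Candidate keys: {A, B}, {A, D}. Prime attributes: {A, B, D}.
For B -> D we have {B}⁺ = {B, D}; {B} is not a superkey, so BCNF fails.
But every attribute on its right side ({D}) is prime, and the same holds for every other non-superkey FD, so 3NF still holds.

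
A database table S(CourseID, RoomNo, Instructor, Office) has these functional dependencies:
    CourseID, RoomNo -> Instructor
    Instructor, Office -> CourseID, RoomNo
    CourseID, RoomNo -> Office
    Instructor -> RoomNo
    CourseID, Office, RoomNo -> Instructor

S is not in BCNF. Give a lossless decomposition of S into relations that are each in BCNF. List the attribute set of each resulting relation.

Candidate keys of the original relation: {CourseID, Instructor}, {CourseID, RoomNo}, {Instructor, Office}.
Within {CourseID, Instructor, Office, RoomNo}: {Instructor}⁺ ∩ {CourseID, Instructor, Office, RoomNo} = {Instructor, RoomNo}, not the whole set, so Instructor -> RoomNo violates BCNF; decompose into {Instructor, RoomNo} and {CourseID, Instructor, Office}.
{Instructor, RoomNo} has no BCNF violation.
{CourseID, Instructor, Office} has no BCNF violation.

{CourseID, Instructor, Office}; {Instructor, RoomNo}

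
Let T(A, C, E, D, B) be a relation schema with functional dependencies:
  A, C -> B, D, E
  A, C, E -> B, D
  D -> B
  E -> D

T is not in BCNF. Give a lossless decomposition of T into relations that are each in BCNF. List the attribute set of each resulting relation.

Candidate key of the original relation: {A, C}.
In {A, B, C, D, E}, {D} is not a superkey ({D}⁺ restricted to this set is {B, D}), so split on D -> B into {B, D} and {A, C, D, E}.
{B, D}: every determinant is a superkey — BCNF.
In {A, C, D, E}, {E} is not a superkey ({E}⁺ restricted to this set is {D, E}), so split on E -> D into {D, E} and {A, C, E}.
{D, E}: every determinant is a superkey — BCNF.
{A, C, E}: every determinant is a superkey — BCNF.

{A, C, E}; {B, D}; {D, E}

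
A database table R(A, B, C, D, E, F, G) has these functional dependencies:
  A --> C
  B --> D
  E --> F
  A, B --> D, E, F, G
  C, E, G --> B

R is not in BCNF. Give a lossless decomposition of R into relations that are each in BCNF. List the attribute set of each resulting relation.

Candidate keys of the original relation: {A, B}, {A, E, G}.
Within {A, B, C, D, E, F, G}: {A}⁺ ∩ {A, B, C, D, E, F, G} = {A, C}, not the whole set, so A --> C violates BCNF; decompose into {A, C} and {A, B, D, E, F, G}.
{A, C}: every determinant is a superkey — BCNF.
Within {A, B, D, E, F, G}: {B}⁺ ∩ {A, B, D, E, F, G} = {B, D}, not the whole set, so B --> D violates BCNF; decompose into {B, D} and {A, B, E, F, G}.
{B, D}: every determinant is a superkey — BCNF.
Within {A, B, E, F, G}: {E}⁺ ∩ {A, B, E, F, G} = {E, F}, not the whole set, so E --> F violates BCNF; decompose into {E, F} and {A, B, E, G}.
{E, F}: every determinant is a superkey — BCNF.
{A, B, E, G}: every determinant is a superkey — BCNF.

{A, B, E, G}; {A, C}; {B, D}; {E, F}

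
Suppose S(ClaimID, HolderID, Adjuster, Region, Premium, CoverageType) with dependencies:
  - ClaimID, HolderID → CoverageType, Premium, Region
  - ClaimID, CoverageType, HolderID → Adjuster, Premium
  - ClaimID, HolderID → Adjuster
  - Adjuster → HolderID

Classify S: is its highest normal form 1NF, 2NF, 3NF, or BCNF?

3NF

Candidate keys: {Adjuster, ClaimID}, {ClaimID, HolderID}. Prime attributes: {Adjuster, ClaimID, HolderID}.
Adjuster → HolderID breaks BCNF: {Adjuster}⁺ = {Adjuster, HolderID}, so {Adjuster} is not a superkey.
Its right-hand attributes {HolderID} are all prime, as are those of every other non-superkey FD — the relation is in 3NF.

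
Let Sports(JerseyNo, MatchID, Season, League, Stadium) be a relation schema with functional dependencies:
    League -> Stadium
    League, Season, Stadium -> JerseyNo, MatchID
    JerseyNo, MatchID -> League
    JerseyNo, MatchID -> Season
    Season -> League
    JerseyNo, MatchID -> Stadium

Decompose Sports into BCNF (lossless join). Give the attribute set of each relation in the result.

{JerseyNo, League, MatchID, Season}; {League, Stadium}

Candidate keys of the original relation: {JerseyNo, MatchID}, {Season}.
In {JerseyNo, League, MatchID, Season, Stadium}, {League} is not a superkey ({League}⁺ restricted to this set is {League, Stadium}), so split on League -> Stadium into {League, Stadium} and {JerseyNo, League, MatchID, Season}.
{League, Stadium} has no BCNF violation.
{JerseyNo, League, MatchID, Season} has no BCNF violation.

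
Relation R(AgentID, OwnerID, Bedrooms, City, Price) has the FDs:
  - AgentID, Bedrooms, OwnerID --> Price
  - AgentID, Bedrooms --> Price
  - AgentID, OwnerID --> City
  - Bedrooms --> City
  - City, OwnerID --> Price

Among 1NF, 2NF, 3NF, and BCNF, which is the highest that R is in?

1NF

Candidate key: {AgentID, Bedrooms, OwnerID}. Prime attributes: {AgentID, Bedrooms, OwnerID}.
AgentID, Bedrooms --> Price breaks BCNF: {AgentID, Bedrooms}⁺ = {AgentID, Bedrooms, City, Price}, so {AgentID, Bedrooms} is not a superkey.
Because {Price} is non-prime and the left side of AgentID, Bedrooms --> Price is not a superkey, the relation is not in 3NF.
{Bedrooms} is a proper subset of the key {AgentID, Bedrooms, OwnerID}, and {Bedrooms}⁺ contains the non-prime attribute {City} — a partial dependency, so 2NF is violated.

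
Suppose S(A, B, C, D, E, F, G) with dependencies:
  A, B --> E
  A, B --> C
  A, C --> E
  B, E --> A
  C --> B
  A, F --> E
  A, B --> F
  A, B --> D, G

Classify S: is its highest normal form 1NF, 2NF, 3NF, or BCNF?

3NF

Candidate keys: {A, B}, {A, C}, {B, E}, {C, E}. Prime attributes: {A, B, C, E}.
C --> B: {C}⁺ = {B, C}, which is not all of the attributes, so the left side is not a superkey — BCNF is violated.
But every attribute on its right side ({B}) is prime, and the same holds for every other non-superkey FD, so 3NF still holds.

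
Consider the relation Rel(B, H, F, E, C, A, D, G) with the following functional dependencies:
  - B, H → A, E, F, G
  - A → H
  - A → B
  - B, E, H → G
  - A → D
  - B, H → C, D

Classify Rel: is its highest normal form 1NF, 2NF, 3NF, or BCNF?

Candidate keys: {A}, {B, H}. Prime attributes: {A, B, H}.
Every FD has a superkey on the left, so the relation is in BCNF.

BCNF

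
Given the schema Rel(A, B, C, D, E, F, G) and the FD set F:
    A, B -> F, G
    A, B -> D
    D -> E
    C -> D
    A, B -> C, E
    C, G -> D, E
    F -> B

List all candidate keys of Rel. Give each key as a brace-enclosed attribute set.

{A, B}, {A, F}

Attributes never on any right-hand side: {A} — every candidate key must contain it.
{A, B}⁺ = {A, B, C, D, E, F, G} — all of the relation — so {A, B} is a candidate key.
{A, F}⁺ = {A, B, C, D, E, F, G} — all of the relation — so {A, F} is a candidate key.
Any other superkey properly contains one of these, so there are no further candidate keys.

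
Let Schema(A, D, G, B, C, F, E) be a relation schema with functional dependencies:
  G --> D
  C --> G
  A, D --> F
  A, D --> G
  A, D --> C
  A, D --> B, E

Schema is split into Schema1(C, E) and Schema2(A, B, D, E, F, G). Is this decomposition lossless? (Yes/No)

The shared attributes are {E} and {E}⁺ = {E}.
Schema1 ⊄ {E} and Schema2 ⊄ {E}, so the split is lossy.

No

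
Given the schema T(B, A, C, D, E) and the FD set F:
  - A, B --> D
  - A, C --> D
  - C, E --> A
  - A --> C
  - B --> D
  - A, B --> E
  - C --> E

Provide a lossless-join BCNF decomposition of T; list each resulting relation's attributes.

{A, B}; {A, C, D, E}

Candidate keys of the original relation: {A, B}, {B, C}.
In {A, B, C, D, E}, {A, C} is not a superkey ({A, C}⁺ restricted to this set is {A, C, D, E}), so split on A, C --> D, E into {A, C, D, E} and {A, B, C}.
{A, C, D, E}: every determinant is a superkey — BCNF.
In {A, B, C}, {A} is not a superkey ({A}⁺ restricted to this set is {A, C}), so split on A --> C into {A, C} and {A, B}.
{A, C}: every determinant is a superkey — BCNF.
{A, B}: every determinant is a superkey — BCNF.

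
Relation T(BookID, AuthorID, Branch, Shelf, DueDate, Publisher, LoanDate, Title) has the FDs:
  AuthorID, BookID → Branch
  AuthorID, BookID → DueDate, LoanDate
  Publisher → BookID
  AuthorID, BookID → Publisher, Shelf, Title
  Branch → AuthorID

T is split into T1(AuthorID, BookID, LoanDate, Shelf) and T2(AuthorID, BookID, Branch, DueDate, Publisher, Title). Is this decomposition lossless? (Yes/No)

Yes

T1 ∩ T2 = {AuthorID, BookID}; its closure under F is {AuthorID, BookID, Branch, DueDate, LoanDate, Publisher, Shelf, Title}.
T1 is contained in that closure, so T1 ∩ T2 → T1 holds and the join is lossless.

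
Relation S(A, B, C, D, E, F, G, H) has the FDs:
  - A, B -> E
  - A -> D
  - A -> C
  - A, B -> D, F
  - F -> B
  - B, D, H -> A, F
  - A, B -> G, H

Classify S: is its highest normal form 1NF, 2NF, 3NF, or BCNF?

Candidate keys: {A, B}, {A, F}, {B, D, H}, {D, F, H}. Prime attributes: {A, B, D, F, H}.
For A -> D we have {A}⁺ = {A, C, D}; {A} is not a superkey, so BCNF fails.
A -> C has non-prime {C} on the right and a non-superkey on the left, so 3NF fails.
The proper key subset {A} of {A, B} determines non-prime {C}, so the relation is not even in 2NF.

1NF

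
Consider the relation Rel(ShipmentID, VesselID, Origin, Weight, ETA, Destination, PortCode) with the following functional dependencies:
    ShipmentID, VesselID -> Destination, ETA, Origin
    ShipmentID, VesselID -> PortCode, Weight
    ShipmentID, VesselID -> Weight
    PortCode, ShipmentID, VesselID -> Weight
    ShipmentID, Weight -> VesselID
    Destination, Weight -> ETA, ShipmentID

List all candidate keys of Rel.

{Destination, Weight}, {ShipmentID, VesselID}, {ShipmentID, Weight}

{Destination, Weight}⁺ = {Destination, ETA, Origin, PortCode, ShipmentID, VesselID, Weight}, which is every attribute, so {Destination, Weight} is a candidate key.
{ShipmentID, VesselID}⁺ = {Destination, ETA, Origin, PortCode, ShipmentID, VesselID, Weight}, which is every attribute, so {ShipmentID, VesselID} is a candidate key.
{ShipmentID, Weight}⁺ = {Destination, ETA, Origin, PortCode, ShipmentID, VesselID, Weight}, which is every attribute, so {ShipmentID, Weight} is a candidate key.
Any other superkey properly contains one of these, so there are no further candidate keys.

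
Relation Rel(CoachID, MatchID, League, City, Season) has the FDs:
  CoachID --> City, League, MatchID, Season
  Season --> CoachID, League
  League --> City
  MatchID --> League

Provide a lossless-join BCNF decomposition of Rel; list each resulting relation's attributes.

{City, League}; {CoachID, MatchID, Season}; {League, MatchID}

Candidate keys of the original relation: {CoachID}, {Season}.
{City, CoachID, League, MatchID, Season}: {League} determines {City, League} here but is not a superkey — split on League --> City, giving {City, League} and {CoachID, League, MatchID, Season}.
{City, League} is in BCNF.
{CoachID, League, MatchID, Season}: {MatchID} determines {League, MatchID} here but is not a superkey — split on MatchID --> League, giving {League, MatchID} and {CoachID, MatchID, Season}.
{League, MatchID} is in BCNF.
{CoachID, MatchID, Season} is in BCNF.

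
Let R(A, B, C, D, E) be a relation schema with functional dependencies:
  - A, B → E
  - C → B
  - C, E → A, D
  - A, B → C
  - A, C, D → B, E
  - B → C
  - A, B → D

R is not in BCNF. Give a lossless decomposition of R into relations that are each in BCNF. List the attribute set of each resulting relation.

{A, C, D, E}; {B, C}

Candidate keys of the original relation: {A, B}, {A, C}, {B, E}, {C, E}.
Within {A, B, C, D, E}: {C}⁺ ∩ {A, B, C, D, E} = {B, C}, not the whole set, so C → B violates BCNF; decompose into {B, C} and {A, C, D, E}.
{B, C} is in BCNF.
{A, C, D, E} is in BCNF.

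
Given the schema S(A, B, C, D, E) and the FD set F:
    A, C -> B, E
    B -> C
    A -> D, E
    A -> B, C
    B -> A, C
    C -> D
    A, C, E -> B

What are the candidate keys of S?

{A}⁺ = {A, B, C, D, E} — all of the relation — so {A} is a candidate key.
{B}⁺ = {A, B, C, D, E} — all of the relation — so {B} is a candidate key.
These are minimal and exhaustive — every other superkey contains one of them.

{A}, {B}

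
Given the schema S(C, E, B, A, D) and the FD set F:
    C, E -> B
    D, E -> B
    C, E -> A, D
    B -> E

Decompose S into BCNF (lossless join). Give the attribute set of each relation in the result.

Candidate keys of the original relation: {B, C}, {C, E}.
{A, B, C, D, E}: {D, E} determines {B, D, E} here but is not a superkey — split on D, E -> B, giving {B, D, E} and {A, C, D, E}.
{B, D, E}: {B} determines {B, E} here but is not a superkey — split on B -> E, giving {B, E} and {B, D}.
{B, E} has no BCNF violation.
{B, D} has no BCNF violation.
{A, C, D, E} has no BCNF violation.

{A, C, D, E}; {B, D}; {B, E}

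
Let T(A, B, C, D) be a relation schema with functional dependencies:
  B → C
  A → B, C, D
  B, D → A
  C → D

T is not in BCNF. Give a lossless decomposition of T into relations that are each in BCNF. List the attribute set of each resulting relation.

Candidate keys of the original relation: {A}, {B}.
Within {A, B, C, D}: {C}⁺ ∩ {A, B, C, D} = {C, D}, not the whole set, so C → D violates BCNF; decompose into {C, D} and {A, B, C}.
{C, D}: every determinant is a superkey — BCNF.
{A, B, C}: every determinant is a superkey — BCNF.

{A, B, C}; {C, D}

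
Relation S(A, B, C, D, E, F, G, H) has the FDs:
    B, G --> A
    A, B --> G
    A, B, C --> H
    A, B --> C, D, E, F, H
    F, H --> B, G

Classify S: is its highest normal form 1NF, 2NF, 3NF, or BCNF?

Candidate keys: {A, B}, {B, G}, {F, H}. Prime attributes: {A, B, F, G, H}.
Each dependency's left side is a superkey — BCNF holds.

BCNF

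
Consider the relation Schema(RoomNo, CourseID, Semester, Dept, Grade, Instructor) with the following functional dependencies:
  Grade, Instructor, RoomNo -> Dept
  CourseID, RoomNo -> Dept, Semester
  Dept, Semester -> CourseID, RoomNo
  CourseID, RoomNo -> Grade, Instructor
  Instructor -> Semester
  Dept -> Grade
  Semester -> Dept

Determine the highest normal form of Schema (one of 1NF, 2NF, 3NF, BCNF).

2NF

Candidate keys: {CourseID, RoomNo}, {Instructor}, {Semester}. Prime attributes: {CourseID, Instructor, RoomNo, Semester}.
For Dept -> Grade we have {Dept}⁺ = {Dept, Grade}; {Dept} is not a superkey, so BCNF fails.
Dept -> Grade has non-prime {Grade} on the right and a non-superkey on the left, so 3NF fails.
No proper subset of a key has a non-prime attribute in its closure, so there is no partial dependency; 2NF holds.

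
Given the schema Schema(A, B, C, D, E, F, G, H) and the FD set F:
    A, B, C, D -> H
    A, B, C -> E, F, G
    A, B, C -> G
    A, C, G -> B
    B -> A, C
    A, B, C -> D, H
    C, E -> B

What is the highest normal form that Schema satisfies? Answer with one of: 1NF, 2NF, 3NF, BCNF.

BCNF

Candidate keys: {A, C, G}, {B}, {C, E}. Prime attributes: {A, B, C, E, G}.
Each dependency's left side is a superkey — BCNF holds.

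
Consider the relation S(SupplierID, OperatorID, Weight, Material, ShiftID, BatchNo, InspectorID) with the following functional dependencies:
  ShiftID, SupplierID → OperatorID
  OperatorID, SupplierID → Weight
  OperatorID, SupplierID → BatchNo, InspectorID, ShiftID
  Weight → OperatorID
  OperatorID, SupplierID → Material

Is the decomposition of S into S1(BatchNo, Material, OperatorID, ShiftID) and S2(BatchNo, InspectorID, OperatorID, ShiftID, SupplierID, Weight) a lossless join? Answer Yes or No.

No

Common attributes: {BatchNo, OperatorID, ShiftID}; their closure is {BatchNo, OperatorID, ShiftID}.
S1 ⊄ {BatchNo, OperatorID, ShiftID} and S2 ⊄ {BatchNo, OperatorID, ShiftID}, so the split is lossy.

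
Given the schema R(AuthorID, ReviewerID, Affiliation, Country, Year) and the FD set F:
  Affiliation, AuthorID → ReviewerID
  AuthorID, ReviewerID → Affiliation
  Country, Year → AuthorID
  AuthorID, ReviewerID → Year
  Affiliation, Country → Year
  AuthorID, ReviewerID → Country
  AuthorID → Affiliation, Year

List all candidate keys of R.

{Affiliation, Country}, {AuthorID}, {Country, Year}

{AuthorID} is a candidate key since {AuthorID}⁺ = {Affiliation, AuthorID, Country, ReviewerID, Year} covers every attribute.
{Affiliation, Country} is a candidate key since {Affiliation, Country}⁺ = {Affiliation, AuthorID, Country, ReviewerID, Year} covers every attribute.
{Country, Year} is a candidate key since {Country, Year}⁺ = {Affiliation, AuthorID, Country, ReviewerID, Year} covers every attribute.
Any other superkey properly contains one of these, so there are no further candidate keys.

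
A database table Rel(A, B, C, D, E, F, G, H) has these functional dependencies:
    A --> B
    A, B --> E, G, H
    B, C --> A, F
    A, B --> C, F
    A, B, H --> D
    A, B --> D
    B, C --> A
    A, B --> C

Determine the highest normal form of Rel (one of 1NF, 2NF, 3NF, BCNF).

Candidate keys: {A}, {B, C}. Prime attributes: {A, B, C}.
Each dependency's left side is a superkey — BCNF holds.

BCNF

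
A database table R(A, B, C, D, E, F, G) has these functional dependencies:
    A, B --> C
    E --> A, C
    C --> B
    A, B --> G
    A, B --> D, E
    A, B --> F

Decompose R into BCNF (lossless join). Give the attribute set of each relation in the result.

{A, C, D, E, F, G}; {B, C}

Candidate keys of the original relation: {A, B}, {A, C}, {E}.
In {A, B, C, D, E, F, G}, {C} is not a superkey ({C}⁺ restricted to this set is {B, C}), so split on C --> B into {B, C} and {A, C, D, E, F, G}.
{B, C}: every determinant is a superkey — BCNF.
{A, C, D, E, F, G}: every determinant is a superkey — BCNF.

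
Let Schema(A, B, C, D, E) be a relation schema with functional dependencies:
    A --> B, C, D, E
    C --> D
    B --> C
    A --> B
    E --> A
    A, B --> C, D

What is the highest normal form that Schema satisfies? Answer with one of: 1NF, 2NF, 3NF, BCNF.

Candidate keys: {A}, {E}. Prime attributes: {A, E}.
For C --> D we have {C}⁺ = {C, D}; {C} is not a superkey, so BCNF fails.
C --> D has non-prime {D} on the right and a non-superkey on the left, so 3NF fails.
With only single-attribute keys there can be no partial dependency, so 2NF holds.

2NF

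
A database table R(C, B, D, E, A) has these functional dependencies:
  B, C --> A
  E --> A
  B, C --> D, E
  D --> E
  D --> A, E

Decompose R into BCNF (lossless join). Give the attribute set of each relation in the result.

{A, E}; {B, C, D}; {D, E}

Candidate key of the original relation: {B, C}.
In {A, B, C, D, E}, {E} is not a superkey ({E}⁺ restricted to this set is {A, E}), so split on E --> A into {A, E} and {B, C, D, E}.
{A, E} has no BCNF violation.
In {B, C, D, E}, {D} is not a superkey ({D}⁺ restricted to this set is {D, E}), so split on D --> E into {D, E} and {B, C, D}.
{D, E} has no BCNF violation.
{B, C, D} has no BCNF violation.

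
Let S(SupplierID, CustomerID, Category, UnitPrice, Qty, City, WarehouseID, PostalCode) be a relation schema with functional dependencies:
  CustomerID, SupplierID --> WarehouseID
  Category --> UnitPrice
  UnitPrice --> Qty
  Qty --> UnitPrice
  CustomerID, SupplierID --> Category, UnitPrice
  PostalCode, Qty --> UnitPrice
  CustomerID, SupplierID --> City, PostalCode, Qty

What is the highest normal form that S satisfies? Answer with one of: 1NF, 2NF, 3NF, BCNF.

2NF

Candidate key: {CustomerID, SupplierID}. Prime attributes: {CustomerID, SupplierID}.
Category --> UnitPrice breaks BCNF: {Category}⁺ = {Category, Qty, UnitPrice}, so {Category} is not a superkey.
Because {UnitPrice} is non-prime and the left side of Category --> UnitPrice is not a superkey, the relation is not in 3NF.
No proper subset of a key has a non-prime attribute in its closure, so there is no partial dependency; 2NF holds.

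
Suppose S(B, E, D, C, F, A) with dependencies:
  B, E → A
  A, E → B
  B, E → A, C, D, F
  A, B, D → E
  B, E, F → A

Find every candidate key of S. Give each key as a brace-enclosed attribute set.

{A, B, D}, {A, E}, {B, E}

Closure of {A, E} is {A, B, C, D, E, F}, the whole schema; {A, E} is a candidate key.
Closure of {B, E} is {A, B, C, D, E, F}, the whole schema; {B, E} is a candidate key.
Closure of {A, B, D} is {A, B, C, D, E, F}, the whole schema; {A, B, D} is a candidate key.
These are minimal and exhaustive — every other superkey contains one of them.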